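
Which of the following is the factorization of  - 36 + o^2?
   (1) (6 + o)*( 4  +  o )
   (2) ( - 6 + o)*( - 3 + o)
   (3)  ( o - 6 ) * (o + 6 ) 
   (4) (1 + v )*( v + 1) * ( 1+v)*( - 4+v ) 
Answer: 3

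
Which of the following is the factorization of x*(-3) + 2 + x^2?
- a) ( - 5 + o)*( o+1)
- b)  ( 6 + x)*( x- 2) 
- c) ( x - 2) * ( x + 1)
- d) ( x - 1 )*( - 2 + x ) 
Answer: d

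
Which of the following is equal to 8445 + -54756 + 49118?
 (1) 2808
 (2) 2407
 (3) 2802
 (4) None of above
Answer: 4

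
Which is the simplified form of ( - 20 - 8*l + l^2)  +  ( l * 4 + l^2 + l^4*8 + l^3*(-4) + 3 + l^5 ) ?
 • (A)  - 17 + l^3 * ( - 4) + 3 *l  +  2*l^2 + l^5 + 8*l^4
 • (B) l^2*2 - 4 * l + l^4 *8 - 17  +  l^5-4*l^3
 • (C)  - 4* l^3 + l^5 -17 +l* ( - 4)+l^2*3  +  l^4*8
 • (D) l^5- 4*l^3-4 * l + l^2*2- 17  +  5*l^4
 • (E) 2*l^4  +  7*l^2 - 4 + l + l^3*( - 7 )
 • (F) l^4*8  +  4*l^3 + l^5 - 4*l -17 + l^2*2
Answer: B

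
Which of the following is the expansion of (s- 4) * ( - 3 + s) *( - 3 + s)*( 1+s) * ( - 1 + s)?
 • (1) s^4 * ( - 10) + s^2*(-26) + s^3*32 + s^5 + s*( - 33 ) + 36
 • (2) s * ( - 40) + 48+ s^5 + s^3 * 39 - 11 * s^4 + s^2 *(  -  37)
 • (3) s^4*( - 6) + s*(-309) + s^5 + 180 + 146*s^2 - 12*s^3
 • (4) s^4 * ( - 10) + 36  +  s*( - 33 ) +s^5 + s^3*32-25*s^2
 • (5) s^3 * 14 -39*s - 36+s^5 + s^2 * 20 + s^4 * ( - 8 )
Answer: 1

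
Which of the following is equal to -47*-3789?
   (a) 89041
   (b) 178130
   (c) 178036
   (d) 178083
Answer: d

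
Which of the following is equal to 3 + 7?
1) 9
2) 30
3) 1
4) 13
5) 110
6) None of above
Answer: 6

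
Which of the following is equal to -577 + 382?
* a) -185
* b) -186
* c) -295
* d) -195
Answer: d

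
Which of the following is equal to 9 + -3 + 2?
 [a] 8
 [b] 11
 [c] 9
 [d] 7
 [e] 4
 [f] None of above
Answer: a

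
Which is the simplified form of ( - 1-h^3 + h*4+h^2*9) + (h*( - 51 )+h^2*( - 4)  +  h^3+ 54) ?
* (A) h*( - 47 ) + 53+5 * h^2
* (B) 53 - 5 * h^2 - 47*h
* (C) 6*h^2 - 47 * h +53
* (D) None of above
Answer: A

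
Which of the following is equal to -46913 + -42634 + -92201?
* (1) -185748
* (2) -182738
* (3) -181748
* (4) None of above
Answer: 3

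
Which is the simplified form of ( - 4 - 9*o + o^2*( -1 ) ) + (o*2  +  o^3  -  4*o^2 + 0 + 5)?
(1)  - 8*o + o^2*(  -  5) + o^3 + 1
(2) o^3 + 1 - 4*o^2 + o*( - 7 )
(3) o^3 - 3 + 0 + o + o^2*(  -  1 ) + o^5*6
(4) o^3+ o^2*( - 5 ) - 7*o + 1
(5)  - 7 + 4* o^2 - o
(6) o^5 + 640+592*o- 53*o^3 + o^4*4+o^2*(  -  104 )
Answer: 4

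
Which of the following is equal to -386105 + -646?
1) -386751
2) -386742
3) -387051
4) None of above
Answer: 1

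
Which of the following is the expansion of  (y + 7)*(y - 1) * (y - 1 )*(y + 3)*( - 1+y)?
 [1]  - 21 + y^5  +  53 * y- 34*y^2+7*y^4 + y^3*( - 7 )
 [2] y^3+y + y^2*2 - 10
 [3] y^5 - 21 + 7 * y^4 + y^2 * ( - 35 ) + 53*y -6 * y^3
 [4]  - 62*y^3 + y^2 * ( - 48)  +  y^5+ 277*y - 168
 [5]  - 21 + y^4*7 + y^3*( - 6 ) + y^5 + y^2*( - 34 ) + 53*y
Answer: 5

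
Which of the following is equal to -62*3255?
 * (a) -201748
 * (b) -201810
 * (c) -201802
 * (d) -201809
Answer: b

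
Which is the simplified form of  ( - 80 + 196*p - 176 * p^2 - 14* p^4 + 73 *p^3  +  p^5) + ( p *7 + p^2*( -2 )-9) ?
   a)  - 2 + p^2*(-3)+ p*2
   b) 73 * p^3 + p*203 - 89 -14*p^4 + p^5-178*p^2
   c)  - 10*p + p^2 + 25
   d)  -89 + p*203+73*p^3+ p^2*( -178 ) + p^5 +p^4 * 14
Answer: b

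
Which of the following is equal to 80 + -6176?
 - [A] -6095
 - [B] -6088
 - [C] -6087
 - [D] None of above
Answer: D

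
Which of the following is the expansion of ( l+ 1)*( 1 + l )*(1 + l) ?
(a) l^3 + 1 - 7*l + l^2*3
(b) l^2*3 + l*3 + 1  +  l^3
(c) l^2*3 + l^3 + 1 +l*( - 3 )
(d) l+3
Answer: b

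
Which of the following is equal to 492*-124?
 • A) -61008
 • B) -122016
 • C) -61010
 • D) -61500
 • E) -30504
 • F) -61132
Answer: A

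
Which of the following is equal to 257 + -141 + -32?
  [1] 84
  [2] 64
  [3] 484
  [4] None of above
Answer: 1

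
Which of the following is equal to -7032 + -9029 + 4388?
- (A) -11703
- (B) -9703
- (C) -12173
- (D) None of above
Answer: D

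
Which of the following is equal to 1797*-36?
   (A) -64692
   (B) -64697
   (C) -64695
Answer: A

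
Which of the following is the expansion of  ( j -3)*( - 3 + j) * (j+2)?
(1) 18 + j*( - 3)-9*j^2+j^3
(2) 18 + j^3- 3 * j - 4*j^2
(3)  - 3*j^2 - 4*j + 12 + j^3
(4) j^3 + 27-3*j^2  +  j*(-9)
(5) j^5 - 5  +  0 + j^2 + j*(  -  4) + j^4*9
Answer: 2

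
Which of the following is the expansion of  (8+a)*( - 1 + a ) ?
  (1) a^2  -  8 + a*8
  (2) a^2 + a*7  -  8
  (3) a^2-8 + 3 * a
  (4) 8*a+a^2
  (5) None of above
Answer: 2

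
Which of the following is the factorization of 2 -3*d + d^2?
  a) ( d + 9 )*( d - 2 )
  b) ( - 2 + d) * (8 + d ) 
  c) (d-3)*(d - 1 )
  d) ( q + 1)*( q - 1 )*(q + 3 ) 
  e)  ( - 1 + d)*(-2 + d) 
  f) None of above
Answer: e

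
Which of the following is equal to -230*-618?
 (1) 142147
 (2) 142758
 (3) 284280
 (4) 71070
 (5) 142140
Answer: 5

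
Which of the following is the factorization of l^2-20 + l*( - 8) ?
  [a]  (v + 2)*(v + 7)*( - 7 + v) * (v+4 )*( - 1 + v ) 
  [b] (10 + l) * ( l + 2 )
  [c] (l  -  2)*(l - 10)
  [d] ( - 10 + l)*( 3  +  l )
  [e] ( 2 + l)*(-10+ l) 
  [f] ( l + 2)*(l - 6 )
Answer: e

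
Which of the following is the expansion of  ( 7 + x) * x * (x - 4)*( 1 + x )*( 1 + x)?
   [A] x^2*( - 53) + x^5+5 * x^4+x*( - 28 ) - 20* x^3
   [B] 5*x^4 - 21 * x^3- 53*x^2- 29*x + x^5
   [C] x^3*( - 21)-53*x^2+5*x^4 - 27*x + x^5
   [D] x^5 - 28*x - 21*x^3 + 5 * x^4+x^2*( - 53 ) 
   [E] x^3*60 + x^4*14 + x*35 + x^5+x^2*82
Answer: D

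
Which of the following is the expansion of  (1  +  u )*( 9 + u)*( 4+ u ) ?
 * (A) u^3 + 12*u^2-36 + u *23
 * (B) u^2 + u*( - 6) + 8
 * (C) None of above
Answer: C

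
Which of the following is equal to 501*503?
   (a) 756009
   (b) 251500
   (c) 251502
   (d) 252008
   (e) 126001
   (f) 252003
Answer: f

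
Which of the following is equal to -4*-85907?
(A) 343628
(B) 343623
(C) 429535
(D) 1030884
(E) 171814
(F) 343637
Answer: A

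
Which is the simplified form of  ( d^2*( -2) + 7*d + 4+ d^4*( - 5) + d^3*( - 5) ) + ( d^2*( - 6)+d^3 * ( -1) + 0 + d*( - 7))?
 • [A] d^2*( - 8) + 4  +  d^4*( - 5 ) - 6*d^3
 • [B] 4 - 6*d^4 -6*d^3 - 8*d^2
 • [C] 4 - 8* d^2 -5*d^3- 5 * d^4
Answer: A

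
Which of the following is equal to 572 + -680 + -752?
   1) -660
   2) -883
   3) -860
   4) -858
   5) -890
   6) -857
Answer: 3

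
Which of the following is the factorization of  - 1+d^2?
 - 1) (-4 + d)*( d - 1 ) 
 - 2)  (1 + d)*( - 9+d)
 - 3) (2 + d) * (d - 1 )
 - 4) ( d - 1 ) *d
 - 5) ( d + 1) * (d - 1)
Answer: 5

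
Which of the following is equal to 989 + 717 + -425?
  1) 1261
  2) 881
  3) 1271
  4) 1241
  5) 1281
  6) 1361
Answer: 5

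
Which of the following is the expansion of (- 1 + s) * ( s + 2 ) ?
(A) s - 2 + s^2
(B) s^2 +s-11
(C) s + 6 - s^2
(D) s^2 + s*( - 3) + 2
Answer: A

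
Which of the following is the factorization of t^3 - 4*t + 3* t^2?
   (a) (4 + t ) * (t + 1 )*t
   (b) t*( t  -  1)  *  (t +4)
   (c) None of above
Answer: b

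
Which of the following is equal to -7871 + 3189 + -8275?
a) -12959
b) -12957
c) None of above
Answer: b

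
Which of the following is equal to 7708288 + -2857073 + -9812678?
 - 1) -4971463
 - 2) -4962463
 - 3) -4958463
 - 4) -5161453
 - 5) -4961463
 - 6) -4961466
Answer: 5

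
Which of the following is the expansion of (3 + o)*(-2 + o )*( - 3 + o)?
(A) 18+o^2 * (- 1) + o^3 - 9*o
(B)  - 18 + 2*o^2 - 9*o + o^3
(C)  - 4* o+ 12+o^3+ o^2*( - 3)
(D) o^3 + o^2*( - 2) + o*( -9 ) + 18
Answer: D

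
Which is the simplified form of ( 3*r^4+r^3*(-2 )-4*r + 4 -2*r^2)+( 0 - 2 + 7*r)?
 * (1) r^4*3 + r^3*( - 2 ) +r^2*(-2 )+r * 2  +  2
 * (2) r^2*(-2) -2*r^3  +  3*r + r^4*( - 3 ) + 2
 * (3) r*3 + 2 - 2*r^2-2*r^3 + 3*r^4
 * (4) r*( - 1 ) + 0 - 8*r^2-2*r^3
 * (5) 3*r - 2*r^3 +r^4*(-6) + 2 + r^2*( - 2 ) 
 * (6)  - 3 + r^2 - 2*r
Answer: 3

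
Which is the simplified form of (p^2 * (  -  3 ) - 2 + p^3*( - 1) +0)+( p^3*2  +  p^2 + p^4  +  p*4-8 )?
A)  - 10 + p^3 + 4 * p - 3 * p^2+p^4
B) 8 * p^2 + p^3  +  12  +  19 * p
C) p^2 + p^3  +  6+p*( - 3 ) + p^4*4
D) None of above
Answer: D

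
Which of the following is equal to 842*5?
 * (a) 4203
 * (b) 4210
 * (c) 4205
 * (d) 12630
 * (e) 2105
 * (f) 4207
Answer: b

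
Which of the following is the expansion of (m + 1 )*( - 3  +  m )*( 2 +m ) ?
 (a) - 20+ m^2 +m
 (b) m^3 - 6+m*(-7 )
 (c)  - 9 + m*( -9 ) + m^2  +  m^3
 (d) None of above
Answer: b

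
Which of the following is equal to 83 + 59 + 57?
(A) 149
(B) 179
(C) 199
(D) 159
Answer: C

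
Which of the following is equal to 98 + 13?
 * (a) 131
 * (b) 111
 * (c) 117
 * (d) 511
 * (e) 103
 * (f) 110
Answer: b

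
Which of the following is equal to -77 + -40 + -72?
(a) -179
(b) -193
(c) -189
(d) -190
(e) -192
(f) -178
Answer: c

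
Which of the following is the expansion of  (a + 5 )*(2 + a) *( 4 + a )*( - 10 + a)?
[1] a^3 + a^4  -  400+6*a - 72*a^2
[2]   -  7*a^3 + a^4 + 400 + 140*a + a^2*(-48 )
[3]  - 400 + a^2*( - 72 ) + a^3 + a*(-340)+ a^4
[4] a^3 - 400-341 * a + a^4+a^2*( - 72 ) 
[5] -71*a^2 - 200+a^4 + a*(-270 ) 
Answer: 3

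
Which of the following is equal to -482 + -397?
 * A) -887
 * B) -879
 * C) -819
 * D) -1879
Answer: B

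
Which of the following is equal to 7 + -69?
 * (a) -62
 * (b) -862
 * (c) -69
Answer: a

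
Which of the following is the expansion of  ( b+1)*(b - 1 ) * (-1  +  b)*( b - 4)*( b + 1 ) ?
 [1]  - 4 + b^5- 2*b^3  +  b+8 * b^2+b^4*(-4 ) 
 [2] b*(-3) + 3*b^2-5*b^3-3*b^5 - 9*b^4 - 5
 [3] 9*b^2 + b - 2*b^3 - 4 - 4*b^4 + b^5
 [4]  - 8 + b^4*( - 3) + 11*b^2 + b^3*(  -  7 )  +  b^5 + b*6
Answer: 1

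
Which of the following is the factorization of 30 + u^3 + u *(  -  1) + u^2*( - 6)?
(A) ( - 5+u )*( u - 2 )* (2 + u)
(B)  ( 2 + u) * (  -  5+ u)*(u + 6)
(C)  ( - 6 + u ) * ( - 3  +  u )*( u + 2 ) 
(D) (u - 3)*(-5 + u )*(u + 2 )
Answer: D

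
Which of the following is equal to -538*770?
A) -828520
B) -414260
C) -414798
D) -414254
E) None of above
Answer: B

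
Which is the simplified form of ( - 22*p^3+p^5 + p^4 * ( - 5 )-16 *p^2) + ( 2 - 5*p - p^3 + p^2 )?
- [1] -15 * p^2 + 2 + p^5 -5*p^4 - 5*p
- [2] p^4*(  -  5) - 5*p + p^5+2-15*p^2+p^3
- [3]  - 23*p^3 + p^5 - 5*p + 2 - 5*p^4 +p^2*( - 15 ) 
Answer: 3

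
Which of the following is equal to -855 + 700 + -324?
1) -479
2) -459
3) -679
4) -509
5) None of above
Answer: 1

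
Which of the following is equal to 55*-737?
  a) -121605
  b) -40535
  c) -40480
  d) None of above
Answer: b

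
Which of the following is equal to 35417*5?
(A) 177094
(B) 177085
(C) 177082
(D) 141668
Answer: B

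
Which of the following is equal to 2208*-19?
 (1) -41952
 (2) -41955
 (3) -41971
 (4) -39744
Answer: 1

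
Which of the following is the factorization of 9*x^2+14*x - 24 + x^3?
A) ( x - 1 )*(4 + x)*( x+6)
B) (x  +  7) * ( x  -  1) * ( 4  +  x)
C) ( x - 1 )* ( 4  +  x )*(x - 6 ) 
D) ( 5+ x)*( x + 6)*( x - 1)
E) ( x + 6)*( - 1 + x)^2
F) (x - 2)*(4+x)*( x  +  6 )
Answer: A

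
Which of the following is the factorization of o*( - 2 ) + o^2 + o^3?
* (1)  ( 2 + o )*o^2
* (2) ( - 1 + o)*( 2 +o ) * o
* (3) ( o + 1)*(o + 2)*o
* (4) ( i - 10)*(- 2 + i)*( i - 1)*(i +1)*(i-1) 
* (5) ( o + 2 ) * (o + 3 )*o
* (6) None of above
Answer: 2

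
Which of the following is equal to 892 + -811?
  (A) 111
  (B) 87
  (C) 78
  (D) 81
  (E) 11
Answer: D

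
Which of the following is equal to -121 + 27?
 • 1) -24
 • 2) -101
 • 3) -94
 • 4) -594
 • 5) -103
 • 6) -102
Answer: 3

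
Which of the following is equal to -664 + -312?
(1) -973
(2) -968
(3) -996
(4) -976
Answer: 4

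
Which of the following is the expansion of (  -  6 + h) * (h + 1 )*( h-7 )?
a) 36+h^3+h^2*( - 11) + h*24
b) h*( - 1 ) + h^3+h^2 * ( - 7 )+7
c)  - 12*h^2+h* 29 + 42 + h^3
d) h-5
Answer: c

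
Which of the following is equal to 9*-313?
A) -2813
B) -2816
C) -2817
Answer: C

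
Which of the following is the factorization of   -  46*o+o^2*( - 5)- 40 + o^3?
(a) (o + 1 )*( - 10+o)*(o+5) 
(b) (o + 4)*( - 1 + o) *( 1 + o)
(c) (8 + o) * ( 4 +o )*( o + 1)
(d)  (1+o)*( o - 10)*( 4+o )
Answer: d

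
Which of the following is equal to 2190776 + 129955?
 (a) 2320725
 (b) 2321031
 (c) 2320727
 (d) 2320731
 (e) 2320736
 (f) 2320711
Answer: d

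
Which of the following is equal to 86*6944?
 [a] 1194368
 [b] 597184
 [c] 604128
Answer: b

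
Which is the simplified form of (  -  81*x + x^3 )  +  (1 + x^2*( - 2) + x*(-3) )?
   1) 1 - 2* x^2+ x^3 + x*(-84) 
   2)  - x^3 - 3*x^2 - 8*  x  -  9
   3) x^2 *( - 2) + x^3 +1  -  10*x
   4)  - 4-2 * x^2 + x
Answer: 1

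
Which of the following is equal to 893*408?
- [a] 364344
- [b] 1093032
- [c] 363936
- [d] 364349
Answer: a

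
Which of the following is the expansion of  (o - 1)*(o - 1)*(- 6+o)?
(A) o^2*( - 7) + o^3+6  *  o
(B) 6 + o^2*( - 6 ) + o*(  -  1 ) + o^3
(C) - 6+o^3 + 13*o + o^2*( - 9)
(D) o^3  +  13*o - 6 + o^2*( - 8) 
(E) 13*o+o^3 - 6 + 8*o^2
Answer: D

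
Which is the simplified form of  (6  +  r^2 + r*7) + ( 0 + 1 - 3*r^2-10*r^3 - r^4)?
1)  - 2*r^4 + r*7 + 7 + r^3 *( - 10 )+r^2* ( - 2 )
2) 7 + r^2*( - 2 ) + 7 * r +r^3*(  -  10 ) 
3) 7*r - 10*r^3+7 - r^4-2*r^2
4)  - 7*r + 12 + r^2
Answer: 3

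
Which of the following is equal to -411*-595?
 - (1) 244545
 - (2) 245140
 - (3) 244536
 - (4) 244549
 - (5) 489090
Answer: 1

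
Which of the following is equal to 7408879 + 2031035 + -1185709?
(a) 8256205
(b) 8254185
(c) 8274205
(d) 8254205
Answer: d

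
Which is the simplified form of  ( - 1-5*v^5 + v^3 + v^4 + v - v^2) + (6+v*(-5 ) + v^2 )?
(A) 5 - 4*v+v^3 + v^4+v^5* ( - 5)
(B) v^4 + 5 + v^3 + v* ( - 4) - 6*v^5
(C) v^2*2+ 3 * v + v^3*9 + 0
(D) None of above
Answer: A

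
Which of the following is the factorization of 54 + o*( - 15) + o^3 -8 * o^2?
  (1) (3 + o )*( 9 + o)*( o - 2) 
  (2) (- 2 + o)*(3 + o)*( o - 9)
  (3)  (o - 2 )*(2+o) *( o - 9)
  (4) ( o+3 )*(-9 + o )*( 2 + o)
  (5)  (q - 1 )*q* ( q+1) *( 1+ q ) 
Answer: 2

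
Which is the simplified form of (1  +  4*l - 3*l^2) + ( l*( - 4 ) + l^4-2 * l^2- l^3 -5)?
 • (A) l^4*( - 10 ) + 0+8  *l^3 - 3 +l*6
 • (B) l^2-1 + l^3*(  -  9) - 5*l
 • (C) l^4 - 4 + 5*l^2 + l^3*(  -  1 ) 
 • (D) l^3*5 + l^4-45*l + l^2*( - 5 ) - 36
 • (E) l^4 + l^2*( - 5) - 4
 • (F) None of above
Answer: F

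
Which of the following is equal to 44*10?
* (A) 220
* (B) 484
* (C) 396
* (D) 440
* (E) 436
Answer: D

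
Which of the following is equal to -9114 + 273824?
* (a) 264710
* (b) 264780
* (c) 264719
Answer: a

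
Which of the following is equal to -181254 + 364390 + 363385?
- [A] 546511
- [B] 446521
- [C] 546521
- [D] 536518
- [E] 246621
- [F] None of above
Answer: C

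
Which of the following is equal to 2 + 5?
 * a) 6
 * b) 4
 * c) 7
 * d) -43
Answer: c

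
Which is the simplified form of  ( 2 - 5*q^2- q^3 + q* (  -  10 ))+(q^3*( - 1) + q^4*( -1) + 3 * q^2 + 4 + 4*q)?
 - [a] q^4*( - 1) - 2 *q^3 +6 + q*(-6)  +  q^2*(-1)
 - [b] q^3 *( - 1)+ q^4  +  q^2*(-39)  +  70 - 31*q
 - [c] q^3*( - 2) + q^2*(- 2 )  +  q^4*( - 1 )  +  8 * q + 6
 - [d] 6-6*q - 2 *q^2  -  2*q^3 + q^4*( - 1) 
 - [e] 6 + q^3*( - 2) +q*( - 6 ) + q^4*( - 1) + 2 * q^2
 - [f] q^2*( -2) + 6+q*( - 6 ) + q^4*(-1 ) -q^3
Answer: d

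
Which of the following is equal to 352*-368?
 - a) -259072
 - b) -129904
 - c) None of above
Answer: c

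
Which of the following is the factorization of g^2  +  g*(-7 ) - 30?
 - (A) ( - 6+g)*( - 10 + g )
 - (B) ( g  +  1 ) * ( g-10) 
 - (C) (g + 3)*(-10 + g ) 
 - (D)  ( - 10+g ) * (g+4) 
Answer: C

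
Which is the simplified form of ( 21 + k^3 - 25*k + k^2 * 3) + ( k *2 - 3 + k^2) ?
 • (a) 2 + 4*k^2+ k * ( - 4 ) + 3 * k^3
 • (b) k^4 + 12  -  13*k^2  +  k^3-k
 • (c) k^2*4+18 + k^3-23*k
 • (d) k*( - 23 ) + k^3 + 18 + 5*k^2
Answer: c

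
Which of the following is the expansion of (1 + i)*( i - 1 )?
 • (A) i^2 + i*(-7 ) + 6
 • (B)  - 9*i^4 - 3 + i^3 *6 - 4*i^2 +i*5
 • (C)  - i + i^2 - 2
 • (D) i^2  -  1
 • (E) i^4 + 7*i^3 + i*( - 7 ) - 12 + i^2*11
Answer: D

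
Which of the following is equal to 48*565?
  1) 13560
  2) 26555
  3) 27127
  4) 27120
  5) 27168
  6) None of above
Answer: 4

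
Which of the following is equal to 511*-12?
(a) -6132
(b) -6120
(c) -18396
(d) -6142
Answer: a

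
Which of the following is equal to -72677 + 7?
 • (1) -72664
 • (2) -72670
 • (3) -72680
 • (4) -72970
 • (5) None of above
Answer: 2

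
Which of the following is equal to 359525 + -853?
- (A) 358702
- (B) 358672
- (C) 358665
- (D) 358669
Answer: B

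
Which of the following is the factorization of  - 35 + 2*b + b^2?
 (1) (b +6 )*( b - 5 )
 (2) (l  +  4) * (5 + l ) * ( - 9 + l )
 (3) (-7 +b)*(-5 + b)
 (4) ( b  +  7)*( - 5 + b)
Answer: 4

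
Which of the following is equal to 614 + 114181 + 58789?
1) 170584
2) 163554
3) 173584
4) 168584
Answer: 3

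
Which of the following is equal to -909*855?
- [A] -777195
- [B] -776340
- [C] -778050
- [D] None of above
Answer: A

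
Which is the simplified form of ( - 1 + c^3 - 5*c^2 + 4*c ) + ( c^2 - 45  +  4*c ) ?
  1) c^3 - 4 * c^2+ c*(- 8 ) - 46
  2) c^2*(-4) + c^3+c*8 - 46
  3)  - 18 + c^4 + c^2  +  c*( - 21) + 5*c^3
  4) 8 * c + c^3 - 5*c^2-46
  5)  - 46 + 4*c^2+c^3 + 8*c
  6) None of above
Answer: 2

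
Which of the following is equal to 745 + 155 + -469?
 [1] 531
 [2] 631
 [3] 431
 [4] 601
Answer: 3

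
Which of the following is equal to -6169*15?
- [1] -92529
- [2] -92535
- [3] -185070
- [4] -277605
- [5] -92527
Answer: 2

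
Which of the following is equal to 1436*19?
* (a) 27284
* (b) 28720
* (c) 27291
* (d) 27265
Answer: a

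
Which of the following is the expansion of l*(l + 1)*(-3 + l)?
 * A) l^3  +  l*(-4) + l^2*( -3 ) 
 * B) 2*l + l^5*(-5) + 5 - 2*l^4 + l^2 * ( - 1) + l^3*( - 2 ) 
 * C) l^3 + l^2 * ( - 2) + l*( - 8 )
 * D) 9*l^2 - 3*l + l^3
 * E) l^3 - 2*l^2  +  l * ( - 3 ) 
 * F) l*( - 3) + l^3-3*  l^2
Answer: E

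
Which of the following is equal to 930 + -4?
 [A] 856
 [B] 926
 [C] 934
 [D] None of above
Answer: B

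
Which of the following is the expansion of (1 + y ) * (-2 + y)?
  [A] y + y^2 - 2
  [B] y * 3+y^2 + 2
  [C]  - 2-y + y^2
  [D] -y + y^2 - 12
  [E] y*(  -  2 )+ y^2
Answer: C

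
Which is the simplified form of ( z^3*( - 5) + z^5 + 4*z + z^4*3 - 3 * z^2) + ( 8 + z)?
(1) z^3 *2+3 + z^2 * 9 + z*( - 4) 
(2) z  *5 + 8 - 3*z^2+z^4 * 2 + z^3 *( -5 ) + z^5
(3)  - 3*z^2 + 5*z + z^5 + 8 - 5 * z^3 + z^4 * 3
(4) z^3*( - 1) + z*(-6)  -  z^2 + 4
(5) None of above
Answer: 3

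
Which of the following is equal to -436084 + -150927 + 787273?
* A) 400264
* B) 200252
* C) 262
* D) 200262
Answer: D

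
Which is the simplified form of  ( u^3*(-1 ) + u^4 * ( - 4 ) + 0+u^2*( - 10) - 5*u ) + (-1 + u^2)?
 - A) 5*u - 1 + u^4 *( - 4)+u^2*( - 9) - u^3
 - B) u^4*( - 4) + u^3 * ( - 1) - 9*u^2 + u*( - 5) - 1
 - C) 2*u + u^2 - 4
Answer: B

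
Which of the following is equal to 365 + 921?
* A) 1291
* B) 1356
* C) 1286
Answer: C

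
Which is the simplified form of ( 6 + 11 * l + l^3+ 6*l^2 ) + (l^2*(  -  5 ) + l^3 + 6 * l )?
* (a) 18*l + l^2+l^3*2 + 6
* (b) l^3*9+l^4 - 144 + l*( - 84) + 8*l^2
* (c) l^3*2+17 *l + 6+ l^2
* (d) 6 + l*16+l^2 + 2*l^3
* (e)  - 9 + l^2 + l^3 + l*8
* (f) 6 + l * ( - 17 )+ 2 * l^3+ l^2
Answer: c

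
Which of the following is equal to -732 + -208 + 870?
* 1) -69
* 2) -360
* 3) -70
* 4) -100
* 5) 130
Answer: 3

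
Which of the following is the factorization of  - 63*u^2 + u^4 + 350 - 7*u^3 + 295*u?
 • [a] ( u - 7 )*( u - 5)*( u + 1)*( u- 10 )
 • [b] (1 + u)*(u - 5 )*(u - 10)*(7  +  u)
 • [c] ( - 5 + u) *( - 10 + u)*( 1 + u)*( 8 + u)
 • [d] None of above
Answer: b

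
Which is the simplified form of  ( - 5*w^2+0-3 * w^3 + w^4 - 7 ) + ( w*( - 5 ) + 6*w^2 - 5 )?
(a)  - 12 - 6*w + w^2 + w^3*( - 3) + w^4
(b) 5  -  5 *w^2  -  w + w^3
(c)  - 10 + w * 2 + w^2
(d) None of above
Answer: d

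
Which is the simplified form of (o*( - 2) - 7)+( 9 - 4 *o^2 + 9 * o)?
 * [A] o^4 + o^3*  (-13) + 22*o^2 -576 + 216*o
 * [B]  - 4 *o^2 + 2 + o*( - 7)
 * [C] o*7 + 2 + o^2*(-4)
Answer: C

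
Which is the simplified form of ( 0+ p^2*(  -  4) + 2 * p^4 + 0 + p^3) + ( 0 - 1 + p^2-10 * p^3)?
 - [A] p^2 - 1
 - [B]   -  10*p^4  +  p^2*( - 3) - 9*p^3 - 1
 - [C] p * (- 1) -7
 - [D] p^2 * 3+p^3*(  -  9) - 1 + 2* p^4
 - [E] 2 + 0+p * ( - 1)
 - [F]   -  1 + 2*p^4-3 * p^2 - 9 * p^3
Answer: F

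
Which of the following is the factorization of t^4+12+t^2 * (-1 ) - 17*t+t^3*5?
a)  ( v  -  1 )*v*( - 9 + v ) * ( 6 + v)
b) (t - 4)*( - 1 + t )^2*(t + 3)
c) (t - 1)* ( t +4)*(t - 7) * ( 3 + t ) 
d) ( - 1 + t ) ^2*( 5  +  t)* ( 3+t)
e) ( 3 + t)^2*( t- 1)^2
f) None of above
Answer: f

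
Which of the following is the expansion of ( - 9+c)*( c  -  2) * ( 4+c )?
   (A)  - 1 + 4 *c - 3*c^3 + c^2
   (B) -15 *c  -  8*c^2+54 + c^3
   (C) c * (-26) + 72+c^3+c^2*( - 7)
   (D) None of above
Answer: C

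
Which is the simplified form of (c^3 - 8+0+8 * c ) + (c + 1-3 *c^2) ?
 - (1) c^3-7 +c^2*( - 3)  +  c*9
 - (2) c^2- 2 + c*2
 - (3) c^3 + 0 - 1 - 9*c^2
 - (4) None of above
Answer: 1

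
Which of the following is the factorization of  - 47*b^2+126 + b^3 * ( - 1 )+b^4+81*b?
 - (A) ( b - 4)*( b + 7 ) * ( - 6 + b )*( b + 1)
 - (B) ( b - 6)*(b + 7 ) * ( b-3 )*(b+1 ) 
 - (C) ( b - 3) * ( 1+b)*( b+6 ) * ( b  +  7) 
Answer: B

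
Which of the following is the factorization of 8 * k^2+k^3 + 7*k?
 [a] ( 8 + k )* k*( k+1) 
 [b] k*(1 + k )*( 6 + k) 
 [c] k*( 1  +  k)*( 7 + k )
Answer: c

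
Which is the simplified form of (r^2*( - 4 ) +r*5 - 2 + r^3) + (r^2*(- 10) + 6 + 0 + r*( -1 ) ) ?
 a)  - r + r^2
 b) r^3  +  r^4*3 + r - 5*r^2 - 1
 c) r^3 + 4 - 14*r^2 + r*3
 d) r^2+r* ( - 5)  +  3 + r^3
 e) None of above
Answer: e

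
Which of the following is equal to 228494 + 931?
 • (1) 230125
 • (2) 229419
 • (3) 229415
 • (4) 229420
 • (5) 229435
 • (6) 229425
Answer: 6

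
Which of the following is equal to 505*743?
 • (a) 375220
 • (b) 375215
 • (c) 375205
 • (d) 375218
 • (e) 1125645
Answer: b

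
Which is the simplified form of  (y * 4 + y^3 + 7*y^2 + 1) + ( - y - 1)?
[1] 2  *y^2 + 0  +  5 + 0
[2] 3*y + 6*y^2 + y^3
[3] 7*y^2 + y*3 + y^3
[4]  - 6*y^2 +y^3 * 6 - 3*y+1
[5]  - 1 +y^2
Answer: 3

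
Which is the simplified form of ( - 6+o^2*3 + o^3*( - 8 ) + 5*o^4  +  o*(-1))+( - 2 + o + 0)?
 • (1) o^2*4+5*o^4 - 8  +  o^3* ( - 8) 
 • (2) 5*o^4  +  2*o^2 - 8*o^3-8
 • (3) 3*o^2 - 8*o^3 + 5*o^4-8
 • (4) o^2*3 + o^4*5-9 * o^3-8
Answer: 3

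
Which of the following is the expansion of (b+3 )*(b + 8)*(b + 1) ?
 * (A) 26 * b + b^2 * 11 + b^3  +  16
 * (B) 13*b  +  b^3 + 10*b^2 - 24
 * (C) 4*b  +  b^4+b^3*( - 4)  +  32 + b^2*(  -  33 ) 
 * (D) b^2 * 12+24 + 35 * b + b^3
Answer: D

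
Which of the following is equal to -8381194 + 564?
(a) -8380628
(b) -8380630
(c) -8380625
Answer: b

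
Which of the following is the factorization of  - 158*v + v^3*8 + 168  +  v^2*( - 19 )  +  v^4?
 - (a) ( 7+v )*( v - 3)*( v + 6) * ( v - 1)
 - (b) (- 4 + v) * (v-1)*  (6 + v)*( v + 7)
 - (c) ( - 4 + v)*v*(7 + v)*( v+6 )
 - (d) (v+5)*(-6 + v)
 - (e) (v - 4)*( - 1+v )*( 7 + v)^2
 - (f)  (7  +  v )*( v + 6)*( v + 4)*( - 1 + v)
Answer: b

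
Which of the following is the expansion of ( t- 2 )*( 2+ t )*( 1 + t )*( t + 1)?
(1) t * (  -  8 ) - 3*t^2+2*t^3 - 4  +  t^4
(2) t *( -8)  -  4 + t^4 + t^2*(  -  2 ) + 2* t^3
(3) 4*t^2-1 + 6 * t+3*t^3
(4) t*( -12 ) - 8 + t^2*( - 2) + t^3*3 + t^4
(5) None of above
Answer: 1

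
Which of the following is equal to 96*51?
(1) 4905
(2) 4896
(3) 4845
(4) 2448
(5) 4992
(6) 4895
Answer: 2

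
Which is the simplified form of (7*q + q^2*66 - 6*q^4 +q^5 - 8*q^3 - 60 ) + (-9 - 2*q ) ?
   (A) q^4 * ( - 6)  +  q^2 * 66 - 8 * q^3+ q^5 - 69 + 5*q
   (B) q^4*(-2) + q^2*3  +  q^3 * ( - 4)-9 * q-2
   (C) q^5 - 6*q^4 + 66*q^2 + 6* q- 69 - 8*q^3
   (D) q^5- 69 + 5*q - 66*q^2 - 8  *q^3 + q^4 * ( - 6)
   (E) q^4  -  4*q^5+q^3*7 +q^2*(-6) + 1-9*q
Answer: A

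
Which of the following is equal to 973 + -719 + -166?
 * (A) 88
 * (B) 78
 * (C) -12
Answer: A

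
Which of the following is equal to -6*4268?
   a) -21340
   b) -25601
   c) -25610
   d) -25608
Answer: d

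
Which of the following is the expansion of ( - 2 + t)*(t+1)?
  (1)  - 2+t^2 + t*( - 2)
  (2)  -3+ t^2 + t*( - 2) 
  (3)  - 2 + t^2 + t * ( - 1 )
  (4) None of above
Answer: 3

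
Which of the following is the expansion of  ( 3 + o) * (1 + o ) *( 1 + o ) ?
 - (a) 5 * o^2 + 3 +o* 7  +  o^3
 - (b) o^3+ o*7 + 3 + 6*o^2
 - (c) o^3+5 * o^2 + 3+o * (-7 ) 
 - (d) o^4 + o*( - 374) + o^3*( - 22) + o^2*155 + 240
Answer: a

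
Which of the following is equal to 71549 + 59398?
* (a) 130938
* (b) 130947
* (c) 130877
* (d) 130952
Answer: b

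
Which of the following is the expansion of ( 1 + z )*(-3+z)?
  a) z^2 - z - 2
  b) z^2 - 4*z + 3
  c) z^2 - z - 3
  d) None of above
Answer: d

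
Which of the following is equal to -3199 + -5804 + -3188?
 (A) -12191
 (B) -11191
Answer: A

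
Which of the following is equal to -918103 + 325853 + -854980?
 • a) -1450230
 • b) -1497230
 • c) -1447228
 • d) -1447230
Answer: d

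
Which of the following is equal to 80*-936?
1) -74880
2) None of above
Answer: 1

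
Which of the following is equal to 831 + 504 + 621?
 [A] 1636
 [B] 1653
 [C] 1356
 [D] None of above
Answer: D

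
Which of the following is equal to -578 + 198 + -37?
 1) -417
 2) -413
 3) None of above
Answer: 1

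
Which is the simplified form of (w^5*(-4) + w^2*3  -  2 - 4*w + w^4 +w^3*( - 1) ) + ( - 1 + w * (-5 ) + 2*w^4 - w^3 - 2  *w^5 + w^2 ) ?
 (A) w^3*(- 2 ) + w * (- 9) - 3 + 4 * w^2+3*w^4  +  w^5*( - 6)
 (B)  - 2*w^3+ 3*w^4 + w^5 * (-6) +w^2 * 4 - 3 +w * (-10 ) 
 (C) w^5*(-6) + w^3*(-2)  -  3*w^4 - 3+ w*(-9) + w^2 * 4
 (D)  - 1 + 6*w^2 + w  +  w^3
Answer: A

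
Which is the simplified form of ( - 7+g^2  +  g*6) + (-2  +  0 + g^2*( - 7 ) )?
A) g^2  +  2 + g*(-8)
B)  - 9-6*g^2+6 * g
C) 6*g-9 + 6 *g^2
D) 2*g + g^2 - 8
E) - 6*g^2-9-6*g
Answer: B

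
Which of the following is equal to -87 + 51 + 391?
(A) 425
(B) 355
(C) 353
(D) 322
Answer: B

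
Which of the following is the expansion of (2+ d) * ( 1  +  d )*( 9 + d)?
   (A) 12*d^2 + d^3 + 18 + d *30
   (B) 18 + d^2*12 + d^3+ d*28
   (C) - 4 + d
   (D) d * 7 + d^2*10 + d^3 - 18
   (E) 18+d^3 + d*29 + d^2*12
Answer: E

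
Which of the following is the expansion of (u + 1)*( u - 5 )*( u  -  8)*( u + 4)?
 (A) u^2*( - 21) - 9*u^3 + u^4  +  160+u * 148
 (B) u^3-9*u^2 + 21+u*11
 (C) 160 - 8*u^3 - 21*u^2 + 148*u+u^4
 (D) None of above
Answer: C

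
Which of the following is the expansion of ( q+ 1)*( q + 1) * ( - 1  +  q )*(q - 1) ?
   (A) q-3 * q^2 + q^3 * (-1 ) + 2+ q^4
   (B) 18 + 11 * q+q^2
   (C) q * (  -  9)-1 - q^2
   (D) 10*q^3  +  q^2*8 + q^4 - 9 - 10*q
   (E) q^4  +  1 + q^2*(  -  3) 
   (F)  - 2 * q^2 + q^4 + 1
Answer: F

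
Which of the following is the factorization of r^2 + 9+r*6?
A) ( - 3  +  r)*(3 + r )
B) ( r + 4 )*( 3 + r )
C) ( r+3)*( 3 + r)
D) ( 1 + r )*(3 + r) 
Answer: C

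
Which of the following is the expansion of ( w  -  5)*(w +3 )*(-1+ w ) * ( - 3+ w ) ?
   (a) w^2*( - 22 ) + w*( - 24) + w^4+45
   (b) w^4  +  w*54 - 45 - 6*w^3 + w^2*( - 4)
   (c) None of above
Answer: b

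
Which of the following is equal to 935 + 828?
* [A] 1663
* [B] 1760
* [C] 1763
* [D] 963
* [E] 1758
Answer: C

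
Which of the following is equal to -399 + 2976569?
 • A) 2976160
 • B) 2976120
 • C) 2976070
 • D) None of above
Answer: D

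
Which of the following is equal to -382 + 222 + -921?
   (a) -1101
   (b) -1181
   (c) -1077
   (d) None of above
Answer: d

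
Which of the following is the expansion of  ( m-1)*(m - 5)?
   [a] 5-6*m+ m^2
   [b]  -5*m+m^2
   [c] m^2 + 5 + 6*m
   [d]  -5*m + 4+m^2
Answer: a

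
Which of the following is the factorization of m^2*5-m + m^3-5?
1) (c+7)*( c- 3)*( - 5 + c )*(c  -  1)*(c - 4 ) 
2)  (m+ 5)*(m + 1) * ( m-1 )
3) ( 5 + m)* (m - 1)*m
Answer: 2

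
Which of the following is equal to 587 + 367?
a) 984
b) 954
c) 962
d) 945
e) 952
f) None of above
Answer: b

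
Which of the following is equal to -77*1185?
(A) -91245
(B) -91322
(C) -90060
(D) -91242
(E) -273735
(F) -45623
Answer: A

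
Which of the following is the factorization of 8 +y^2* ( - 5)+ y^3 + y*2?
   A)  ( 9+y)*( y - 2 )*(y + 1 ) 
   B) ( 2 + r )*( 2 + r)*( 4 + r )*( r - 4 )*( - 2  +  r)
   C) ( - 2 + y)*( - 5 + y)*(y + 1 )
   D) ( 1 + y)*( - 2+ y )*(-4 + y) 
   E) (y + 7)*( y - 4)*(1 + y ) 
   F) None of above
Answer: D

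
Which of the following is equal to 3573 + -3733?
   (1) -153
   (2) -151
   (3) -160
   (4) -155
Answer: 3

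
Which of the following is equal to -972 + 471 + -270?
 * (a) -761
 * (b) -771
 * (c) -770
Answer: b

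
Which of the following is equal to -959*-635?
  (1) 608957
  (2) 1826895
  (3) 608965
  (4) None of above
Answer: 3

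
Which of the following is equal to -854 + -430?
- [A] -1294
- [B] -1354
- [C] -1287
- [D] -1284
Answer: D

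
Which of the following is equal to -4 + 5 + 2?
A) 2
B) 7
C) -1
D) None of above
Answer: D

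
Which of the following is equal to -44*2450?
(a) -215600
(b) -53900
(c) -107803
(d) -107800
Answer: d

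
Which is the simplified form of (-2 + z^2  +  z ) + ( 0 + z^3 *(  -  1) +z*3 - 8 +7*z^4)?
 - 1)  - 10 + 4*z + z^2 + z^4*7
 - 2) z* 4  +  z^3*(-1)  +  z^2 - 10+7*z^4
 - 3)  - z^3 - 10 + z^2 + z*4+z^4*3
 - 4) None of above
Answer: 2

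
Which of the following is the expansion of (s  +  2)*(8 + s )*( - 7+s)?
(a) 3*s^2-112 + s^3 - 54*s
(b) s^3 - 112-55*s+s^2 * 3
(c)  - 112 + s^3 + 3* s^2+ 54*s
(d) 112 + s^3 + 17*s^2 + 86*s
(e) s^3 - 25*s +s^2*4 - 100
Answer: a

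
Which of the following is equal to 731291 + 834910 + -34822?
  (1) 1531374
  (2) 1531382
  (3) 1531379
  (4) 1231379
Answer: 3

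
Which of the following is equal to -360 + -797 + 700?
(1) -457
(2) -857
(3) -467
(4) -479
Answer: 1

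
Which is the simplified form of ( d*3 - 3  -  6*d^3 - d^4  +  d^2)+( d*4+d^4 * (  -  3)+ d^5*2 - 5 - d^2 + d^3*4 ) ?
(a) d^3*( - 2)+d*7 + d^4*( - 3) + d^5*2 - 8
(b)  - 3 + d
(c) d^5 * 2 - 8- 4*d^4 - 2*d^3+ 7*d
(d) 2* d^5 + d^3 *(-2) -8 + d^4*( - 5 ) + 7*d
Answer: c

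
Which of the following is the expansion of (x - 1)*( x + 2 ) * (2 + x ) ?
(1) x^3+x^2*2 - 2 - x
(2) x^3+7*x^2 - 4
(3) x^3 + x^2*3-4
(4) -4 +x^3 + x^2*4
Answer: 3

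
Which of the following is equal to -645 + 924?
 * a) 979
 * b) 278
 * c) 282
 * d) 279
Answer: d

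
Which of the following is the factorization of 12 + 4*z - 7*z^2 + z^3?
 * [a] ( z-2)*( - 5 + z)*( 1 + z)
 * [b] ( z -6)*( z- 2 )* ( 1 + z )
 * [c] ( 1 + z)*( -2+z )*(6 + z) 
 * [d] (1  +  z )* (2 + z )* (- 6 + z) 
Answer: b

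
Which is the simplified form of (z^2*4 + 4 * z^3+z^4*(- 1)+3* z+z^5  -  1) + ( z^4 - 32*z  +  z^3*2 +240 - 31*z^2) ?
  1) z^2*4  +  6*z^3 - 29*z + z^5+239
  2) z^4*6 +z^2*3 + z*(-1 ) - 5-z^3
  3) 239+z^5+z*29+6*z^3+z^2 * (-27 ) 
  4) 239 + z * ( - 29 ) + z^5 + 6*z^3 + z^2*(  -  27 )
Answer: 4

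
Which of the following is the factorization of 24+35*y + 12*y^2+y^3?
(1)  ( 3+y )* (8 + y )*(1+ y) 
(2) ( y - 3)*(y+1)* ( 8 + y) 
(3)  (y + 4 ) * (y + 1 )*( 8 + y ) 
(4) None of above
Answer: 1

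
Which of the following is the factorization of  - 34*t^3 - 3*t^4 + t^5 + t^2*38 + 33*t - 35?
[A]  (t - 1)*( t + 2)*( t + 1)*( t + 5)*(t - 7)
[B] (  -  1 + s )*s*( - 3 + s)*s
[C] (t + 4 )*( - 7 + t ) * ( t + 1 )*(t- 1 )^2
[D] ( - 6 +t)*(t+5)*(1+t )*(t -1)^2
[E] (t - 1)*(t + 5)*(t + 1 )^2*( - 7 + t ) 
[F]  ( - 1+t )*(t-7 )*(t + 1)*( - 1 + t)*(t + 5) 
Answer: F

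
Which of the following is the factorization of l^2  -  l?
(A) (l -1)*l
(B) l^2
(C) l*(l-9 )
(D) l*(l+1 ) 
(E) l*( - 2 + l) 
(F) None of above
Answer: A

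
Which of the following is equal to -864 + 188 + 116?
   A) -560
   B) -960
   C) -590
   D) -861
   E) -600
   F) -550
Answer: A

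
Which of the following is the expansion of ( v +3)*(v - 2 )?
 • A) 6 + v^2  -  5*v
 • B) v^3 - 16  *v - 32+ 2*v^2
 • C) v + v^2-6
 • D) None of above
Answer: C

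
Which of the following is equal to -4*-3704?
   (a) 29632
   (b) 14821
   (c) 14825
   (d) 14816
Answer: d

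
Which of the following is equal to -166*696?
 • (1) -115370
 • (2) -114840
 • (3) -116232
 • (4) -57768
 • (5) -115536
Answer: 5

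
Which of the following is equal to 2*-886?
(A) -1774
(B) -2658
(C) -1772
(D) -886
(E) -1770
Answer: C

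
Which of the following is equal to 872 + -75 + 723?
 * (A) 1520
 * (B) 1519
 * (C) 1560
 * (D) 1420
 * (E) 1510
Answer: A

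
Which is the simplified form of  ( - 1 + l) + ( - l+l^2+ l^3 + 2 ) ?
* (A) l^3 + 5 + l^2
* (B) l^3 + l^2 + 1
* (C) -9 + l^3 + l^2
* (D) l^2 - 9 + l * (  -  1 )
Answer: B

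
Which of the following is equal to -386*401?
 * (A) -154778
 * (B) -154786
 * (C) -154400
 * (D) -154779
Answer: B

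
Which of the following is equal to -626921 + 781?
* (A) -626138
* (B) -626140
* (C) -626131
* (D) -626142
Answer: B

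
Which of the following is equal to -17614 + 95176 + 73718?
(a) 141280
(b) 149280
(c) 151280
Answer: c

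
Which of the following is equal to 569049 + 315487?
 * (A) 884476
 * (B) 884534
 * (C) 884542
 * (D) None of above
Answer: D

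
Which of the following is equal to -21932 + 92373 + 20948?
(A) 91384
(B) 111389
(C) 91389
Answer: C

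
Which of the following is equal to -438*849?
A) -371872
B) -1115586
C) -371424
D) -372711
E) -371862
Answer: E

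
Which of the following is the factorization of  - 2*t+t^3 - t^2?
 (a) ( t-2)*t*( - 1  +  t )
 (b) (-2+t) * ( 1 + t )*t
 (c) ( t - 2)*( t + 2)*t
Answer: b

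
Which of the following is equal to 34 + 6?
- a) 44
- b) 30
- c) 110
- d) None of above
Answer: d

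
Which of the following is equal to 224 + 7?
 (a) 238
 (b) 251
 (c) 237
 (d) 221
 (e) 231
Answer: e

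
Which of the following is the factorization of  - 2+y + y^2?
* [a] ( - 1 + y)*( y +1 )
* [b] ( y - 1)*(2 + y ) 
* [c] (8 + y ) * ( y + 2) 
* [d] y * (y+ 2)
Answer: b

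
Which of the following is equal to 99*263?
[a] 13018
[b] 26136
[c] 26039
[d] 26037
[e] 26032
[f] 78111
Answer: d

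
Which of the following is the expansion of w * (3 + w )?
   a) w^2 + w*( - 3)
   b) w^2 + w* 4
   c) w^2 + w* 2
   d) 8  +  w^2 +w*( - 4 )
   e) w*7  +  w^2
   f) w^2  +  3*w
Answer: f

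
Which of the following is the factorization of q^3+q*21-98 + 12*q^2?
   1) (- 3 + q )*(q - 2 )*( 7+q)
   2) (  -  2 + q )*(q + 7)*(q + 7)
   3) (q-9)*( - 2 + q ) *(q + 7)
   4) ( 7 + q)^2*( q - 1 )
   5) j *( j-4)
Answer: 2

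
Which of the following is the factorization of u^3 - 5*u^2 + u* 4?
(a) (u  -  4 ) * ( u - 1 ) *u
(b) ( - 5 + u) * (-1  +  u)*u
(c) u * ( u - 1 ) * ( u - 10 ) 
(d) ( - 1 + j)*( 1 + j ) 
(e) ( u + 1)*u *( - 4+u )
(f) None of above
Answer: a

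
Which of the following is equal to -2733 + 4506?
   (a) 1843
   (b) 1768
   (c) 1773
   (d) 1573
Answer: c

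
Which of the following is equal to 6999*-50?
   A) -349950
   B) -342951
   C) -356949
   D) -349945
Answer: A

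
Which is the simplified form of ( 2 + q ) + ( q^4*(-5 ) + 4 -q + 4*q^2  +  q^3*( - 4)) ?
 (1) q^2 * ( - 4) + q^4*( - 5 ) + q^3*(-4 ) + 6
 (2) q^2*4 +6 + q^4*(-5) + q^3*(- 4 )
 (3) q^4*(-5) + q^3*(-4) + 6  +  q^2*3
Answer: 2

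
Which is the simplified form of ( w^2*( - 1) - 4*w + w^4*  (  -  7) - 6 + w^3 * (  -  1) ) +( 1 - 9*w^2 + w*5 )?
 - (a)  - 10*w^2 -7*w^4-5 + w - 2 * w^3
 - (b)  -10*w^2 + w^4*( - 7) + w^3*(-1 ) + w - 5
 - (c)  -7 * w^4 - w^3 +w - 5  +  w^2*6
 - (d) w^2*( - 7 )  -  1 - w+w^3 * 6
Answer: b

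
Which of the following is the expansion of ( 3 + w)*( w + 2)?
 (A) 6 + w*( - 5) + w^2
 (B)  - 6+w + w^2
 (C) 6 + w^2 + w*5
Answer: C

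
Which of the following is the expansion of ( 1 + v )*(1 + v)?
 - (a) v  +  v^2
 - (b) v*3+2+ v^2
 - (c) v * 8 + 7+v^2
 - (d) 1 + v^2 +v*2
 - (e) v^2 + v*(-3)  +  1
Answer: d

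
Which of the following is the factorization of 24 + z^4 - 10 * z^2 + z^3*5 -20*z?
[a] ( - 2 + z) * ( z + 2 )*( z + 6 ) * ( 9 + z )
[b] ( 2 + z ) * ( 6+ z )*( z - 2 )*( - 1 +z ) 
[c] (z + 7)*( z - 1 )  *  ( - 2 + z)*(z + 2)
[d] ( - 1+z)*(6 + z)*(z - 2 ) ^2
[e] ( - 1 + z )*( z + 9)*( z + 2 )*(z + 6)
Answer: b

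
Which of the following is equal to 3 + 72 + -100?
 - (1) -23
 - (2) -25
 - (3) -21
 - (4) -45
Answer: 2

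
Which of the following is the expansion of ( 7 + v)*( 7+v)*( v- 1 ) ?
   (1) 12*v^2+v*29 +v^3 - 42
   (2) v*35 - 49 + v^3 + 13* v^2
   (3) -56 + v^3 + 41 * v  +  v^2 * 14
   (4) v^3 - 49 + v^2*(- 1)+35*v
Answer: 2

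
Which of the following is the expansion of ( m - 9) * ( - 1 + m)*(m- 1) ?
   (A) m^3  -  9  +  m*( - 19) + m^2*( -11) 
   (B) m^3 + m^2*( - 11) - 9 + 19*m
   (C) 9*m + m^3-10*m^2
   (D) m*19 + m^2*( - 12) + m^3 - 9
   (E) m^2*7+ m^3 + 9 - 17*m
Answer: B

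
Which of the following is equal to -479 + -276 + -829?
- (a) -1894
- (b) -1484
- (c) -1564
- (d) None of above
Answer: d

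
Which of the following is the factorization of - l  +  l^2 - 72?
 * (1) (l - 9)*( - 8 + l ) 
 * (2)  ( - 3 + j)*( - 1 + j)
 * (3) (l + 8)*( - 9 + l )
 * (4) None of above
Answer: 3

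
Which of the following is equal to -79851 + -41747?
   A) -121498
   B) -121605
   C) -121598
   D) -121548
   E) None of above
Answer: C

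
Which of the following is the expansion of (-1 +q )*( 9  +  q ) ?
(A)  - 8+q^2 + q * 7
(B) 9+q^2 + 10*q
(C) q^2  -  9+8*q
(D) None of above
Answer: C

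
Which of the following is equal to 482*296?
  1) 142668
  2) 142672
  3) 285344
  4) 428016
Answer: 2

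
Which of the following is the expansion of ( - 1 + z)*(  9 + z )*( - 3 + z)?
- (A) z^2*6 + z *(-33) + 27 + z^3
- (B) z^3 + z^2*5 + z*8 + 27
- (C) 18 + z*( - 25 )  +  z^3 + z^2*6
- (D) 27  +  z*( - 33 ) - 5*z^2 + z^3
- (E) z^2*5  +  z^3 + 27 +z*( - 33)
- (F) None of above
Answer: E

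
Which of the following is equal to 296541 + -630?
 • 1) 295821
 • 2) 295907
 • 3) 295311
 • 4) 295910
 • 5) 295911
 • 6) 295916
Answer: 5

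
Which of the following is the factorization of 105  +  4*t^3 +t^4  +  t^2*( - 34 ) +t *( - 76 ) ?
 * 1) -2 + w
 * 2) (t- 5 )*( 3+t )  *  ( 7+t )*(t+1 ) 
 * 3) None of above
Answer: 3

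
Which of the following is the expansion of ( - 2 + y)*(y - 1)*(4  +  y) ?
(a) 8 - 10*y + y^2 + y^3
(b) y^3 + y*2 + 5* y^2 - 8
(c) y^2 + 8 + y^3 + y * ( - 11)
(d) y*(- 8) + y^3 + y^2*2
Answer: a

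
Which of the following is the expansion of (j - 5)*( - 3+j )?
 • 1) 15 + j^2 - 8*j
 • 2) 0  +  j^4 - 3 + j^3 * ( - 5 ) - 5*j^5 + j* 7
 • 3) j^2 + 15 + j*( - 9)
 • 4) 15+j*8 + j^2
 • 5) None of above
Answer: 1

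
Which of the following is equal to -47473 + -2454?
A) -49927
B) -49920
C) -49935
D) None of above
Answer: A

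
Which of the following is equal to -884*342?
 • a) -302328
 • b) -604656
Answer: a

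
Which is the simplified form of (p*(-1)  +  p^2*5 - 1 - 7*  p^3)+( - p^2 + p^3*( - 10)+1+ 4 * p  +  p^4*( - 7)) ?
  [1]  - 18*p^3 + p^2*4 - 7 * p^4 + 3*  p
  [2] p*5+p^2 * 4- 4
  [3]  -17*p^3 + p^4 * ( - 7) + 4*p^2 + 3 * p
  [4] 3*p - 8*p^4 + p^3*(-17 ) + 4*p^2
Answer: 3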